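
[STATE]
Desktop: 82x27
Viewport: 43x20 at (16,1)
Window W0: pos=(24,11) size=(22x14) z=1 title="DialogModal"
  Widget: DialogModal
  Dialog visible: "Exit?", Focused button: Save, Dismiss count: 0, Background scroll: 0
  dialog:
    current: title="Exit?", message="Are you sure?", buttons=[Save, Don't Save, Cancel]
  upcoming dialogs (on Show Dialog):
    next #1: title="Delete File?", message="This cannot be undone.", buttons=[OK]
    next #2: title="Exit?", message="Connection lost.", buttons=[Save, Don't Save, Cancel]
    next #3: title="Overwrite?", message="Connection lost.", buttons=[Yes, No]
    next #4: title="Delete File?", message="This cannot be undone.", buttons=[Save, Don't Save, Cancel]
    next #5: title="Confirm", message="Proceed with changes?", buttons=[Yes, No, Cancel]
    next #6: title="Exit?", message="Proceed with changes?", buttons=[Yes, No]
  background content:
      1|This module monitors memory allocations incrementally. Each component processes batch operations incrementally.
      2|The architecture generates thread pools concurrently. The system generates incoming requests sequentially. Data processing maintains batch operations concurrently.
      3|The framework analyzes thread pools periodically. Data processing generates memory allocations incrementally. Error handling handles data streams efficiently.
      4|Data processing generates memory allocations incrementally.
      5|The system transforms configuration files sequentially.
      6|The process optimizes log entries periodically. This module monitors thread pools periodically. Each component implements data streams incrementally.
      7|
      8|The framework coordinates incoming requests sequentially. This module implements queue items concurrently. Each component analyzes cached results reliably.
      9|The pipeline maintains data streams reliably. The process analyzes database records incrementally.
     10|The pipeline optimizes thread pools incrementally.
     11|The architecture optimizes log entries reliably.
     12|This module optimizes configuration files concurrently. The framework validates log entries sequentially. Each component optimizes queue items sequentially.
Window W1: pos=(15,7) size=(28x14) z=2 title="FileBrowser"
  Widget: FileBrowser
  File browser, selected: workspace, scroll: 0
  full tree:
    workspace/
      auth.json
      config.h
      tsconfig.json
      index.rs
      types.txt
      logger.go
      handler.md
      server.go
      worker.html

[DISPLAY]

                                           
                                           
                                           
                                           
                                           
                                           
━━━━━━━━━━━━━━━━━━━━━━━━━━┓                
 FileBrowser              ┃                
──────────────────────────┨                
> [-] workspace/          ┃                
    auth.json             ┃━━┓             
    config.h              ┃  ┃             
    tsconfig.json         ┃──┨             
    index.rs              ┃rs┃             
    types.txt             ┃en┃             
    logger.go             ┃yz┃             
    handler.md            ┃ne┃             
    server.go             ┃rm┃             
    worker.html           ┃ze┃             
━━━━━━━━━━━━━━━━━━━━━━━━━━┛  ┃             


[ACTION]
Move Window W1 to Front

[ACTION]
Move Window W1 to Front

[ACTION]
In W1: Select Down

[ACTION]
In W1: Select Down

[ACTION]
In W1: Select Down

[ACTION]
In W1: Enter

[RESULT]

                                           
                                           
                                           
                                           
                                           
                                           
━━━━━━━━━━━━━━━━━━━━━━━━━━┓                
 FileBrowser              ┃                
──────────────────────────┨                
  [-] workspace/          ┃                
    auth.json             ┃━━┓             
    config.h              ┃  ┃             
  > tsconfig.json         ┃──┨             
    index.rs              ┃rs┃             
    types.txt             ┃en┃             
    logger.go             ┃yz┃             
    handler.md            ┃ne┃             
    server.go             ┃rm┃             
    worker.html           ┃ze┃             
━━━━━━━━━━━━━━━━━━━━━━━━━━┛  ┃             


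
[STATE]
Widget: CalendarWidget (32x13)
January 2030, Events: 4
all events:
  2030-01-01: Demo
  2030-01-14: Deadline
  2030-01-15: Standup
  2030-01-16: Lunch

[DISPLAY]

          January 2030          
Mo Tu We Th Fr Sa Su            
    1*  2  3  4  5  6           
 7  8  9 10 11 12 13            
14* 15* 16* 17 18 19 20         
21 22 23 24 25 26 27            
28 29 30 31                     
                                
                                
                                
                                
                                
                                


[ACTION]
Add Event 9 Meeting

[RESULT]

          January 2030          
Mo Tu We Th Fr Sa Su            
    1*  2  3  4  5  6           
 7  8  9* 10 11 12 13           
14* 15* 16* 17 18 19 20         
21 22 23 24 25 26 27            
28 29 30 31                     
                                
                                
                                
                                
                                
                                


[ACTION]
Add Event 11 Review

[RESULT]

          January 2030          
Mo Tu We Th Fr Sa Su            
    1*  2  3  4  5  6           
 7  8  9* 10 11* 12 13          
14* 15* 16* 17 18 19 20         
21 22 23 24 25 26 27            
28 29 30 31                     
                                
                                
                                
                                
                                
                                


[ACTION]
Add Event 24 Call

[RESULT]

          January 2030          
Mo Tu We Th Fr Sa Su            
    1*  2  3  4  5  6           
 7  8  9* 10 11* 12 13          
14* 15* 16* 17 18 19 20         
21 22 23 24* 25 26 27           
28 29 30 31                     
                                
                                
                                
                                
                                
                                


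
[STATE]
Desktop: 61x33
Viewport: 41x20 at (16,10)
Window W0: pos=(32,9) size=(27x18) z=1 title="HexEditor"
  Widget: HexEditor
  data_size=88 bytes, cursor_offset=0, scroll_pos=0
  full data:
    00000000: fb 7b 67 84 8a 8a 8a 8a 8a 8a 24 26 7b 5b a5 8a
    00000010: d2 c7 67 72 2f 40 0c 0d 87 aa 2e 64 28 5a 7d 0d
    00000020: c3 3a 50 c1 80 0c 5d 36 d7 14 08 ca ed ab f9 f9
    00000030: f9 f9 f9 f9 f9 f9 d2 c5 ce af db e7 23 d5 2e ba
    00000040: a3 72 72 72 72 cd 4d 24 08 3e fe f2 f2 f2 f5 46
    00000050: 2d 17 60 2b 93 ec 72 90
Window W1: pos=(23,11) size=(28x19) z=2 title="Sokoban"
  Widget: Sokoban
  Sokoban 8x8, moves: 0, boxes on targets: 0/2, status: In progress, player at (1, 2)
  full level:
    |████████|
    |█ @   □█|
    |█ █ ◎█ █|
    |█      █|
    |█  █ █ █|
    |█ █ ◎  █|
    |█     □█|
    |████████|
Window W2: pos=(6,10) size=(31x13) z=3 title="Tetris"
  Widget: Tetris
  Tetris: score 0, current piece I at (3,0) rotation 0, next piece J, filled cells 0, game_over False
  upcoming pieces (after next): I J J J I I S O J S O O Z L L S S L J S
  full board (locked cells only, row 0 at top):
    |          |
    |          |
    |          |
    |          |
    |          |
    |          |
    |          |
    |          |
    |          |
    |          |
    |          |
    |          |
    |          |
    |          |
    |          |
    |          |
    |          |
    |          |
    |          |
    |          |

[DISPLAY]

━━━━━━━━━━━━━━━━━━━━┓Editor              
                    ┃━━━━━━━━━━━━━┓──────
────────────────────┨             ┃ 84 8a
 │Next:             ┃─────────────┨ 72 2f
 │█                 ┃             ┃ c1 80
 │███               ┃             ┃ f9 f9
 │                  ┃             ┃ 72 72
 │                  ┃             ┃ 2b 93
 │                  ┃             ┃      
 │Score:            ┃             ┃      
 │0                 ┃             ┃      
 │                  ┃             ┃      
━━━━━━━━━━━━━━━━━━━━┛             ┃      
       ┃                          ┃      
       ┃                          ┃      
       ┃                          ┃      
       ┃                          ┃━━━━━━
       ┃                          ┃      
       ┃                          ┃      
       ┗━━━━━━━━━━━━━━━━━━━━━━━━━━┛      


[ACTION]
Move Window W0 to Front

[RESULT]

━━━━━━━━━━━━━━━━┃ HexEditor              
                ┠────────────────────────
────────────────┃00000000  FB 7b 67 84 8a
 │Next:         ┃00000010  d2 c7 67 72 2f
 │█             ┃00000020  c3 3a 50 c1 80
 │███           ┃00000030  f9 f9 f9 f9 f9
 │              ┃00000040  a3 72 72 72 72
 │              ┃00000050  2d 17 60 2b 93
 │              ┃                        
 │Score:        ┃                        
 │0             ┃                        
 │              ┃                        
━━━━━━━━━━━━━━━━┃                        
       ┃        ┃                        
       ┃        ┃                        
       ┃        ┃                        
       ┃        ┗━━━━━━━━━━━━━━━━━━━━━━━━
       ┃                          ┃      
       ┃                          ┃      
       ┗━━━━━━━━━━━━━━━━━━━━━━━━━━┛      


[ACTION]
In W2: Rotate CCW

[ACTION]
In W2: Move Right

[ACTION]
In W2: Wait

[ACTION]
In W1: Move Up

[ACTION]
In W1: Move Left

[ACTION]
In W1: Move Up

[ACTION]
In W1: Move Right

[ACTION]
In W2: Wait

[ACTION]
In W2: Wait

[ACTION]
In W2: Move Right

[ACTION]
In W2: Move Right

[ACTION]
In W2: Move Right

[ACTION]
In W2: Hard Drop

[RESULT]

━━━━━━━━━━━━━━━━┃ HexEditor              
                ┠────────────────────────
────────────────┃00000000  FB 7b 67 84 8a
 │Next:         ┃00000010  d2 c7 67 72 2f
 │████          ┃00000020  c3 3a 50 c1 80
 │              ┃00000030  f9 f9 f9 f9 f9
 │              ┃00000040  a3 72 72 72 72
 │              ┃00000050  2d 17 60 2b 93
 │              ┃                        
 │Score:        ┃                        
 │0             ┃                        
 │              ┃                        
━━━━━━━━━━━━━━━━┃                        
       ┃        ┃                        
       ┃        ┃                        
       ┃        ┃                        
       ┃        ┗━━━━━━━━━━━━━━━━━━━━━━━━
       ┃                          ┃      
       ┃                          ┃      
       ┗━━━━━━━━━━━━━━━━━━━━━━━━━━┛      


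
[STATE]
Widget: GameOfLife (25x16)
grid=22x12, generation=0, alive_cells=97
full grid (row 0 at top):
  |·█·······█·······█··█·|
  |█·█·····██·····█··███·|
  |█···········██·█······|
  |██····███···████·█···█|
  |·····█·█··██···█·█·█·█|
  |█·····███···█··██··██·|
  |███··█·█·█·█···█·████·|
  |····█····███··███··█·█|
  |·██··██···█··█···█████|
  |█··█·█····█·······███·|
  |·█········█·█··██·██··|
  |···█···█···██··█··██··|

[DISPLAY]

Gen: 0                   
·█·······█·······█··█·   
█·█·····██·····█··███·   
█···········██·█······   
██····███···████·█···█   
·····█·█··██···█·█·█·█   
█·····███···█··██··██·   
███··█·█·█·█···█·████·   
····█····███··███··█·█   
·██··██···█··█···█████   
█··█·█····█·······███·   
·█········█·█··██·██··   
···█···█···██··█··██··   
                         
                         
                         


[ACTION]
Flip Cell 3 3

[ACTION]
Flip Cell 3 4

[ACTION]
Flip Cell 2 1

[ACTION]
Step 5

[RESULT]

Gen: 5                   
···············█······   
██···█········█···███·   
······██···········█·█   
·····██·····█·········   
·····██·····█··██··██·   
·███·········█·█·██···   
·███···█··██·█······█·   
█···██·██·███·····█···   
·██···█·····███···██··   
·███·██······██·······   
··········█·····███···   
··········█··█···██···   
                         
                         
                         


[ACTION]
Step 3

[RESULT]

Gen: 8                   
···················██·   
····················█·   
··············██······   
·····██·····██·██·····   
·██·█·██·█████·██··███   
█···██···██····██·····   
···█········██·██·····   
········█████···█·····   
········██····██··██··   
█·█·····█····███·█··█·   
·██···········██████··   
··············██······   
                         
                         
                         


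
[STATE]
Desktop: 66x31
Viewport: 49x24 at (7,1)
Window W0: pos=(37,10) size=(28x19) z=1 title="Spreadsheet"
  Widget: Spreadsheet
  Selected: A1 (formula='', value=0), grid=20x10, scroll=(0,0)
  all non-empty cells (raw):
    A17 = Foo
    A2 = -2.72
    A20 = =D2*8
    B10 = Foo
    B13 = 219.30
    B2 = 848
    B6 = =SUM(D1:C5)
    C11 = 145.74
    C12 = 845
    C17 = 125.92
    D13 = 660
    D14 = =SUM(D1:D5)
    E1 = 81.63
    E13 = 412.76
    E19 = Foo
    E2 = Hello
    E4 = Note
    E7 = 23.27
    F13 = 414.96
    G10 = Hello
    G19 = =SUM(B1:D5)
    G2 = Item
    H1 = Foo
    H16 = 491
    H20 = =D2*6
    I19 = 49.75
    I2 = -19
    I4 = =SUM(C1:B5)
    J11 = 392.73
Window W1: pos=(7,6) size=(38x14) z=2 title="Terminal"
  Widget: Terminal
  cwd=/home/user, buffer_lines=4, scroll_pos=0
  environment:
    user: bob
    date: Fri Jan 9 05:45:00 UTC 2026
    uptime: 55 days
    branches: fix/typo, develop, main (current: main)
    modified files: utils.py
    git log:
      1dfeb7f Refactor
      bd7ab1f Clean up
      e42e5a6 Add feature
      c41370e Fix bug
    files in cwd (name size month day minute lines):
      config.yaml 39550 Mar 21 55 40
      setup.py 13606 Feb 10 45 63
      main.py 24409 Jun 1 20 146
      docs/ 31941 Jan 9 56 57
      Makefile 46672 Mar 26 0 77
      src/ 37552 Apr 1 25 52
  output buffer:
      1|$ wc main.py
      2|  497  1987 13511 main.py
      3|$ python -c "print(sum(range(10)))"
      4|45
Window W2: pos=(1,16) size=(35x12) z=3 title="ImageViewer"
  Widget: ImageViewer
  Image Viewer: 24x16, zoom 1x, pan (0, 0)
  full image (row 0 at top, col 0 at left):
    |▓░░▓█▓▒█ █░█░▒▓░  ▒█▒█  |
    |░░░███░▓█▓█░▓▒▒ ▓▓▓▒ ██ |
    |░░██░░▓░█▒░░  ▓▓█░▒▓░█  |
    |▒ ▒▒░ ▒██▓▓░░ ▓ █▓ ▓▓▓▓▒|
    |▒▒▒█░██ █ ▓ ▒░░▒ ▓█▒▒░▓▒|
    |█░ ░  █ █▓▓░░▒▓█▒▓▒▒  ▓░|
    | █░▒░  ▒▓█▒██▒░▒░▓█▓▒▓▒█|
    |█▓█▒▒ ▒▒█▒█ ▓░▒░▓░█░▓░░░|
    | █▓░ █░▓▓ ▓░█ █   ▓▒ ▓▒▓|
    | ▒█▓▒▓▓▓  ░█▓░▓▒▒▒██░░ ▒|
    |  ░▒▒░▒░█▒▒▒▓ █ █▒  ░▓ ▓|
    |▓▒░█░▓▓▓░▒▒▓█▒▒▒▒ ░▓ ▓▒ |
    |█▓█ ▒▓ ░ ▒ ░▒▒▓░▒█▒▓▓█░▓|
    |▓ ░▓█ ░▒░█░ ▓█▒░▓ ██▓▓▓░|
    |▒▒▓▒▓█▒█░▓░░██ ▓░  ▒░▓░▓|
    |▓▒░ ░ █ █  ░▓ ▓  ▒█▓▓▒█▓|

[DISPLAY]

                                                 
                                                 
                                                 
                                                 
                                                 
┏━━━━━━━━━━━━━━━━━━━━━━━━━━━━━━━━━━━━┓           
┃ Terminal                           ┃           
┠────────────────────────────────────┨           
┃$ wc main.py                        ┃           
┃  497  1987 13511 main.py           ┃━━━━━━━━━━━
┃$ python -c "print(sum(range(10)))" ┃sheet      
┃45                                  ┃───────────
┃$ █                                 ┃           
┃                                    ┃A       B  
┃                                    ┃-----------
━━━━━━━━━━━━━━━━━━━━━━━━━━━━┓        ┃  [0]      
eViewer                     ┃        ┃-2.72     8
────────────────────────────┨        ┃    0      
▓▒█ █░█░▒▓░  ▒█▒█           ┃━━━━━━━━┛    0      
█░▓█▓█░▓▒▒ ▓▓▓▒ ██          ┃ ┃  5        0      
░▓░█▒░░  ▓▓█░▒▓░█           ┃ ┃  6        0      
 ▒██▓▓░░ ▓ █▓ ▓▓▓▓▒         ┃ ┃  7        0      
██ █ ▓ ▒░░▒ ▓█▒▒░▓▒         ┃ ┃  8        0      
 █ █▓▓░░▒▓█▒▓▒▒  ▓░         ┃ ┃  9        0      


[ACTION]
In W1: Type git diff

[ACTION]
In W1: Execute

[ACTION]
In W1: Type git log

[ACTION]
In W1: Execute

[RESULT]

                                                 
                                                 
                                                 
                                                 
                                                 
┏━━━━━━━━━━━━━━━━━━━━━━━━━━━━━━━━━━━━┓           
┃ Terminal                           ┃           
┠────────────────────────────────────┨           
┃+++ b/main.py                       ┃           
┃@@ -1,3 +1,4 @@                     ┃━━━━━━━━━━━
┃+# updated                          ┃sheet      
┃ import sys                         ┃───────────
┃$ git log                           ┃           
┃1dfeb7f Refactor                    ┃A       B  
┃bd7ab1f Clean up                    ┃-----------
━━━━━━━━━━━━━━━━━━━━━━━━━━━━┓        ┃  [0]      
eViewer                     ┃        ┃-2.72     8
────────────────────────────┨        ┃    0      
▓▒█ █░█░▒▓░  ▒█▒█           ┃━━━━━━━━┛    0      
█░▓█▓█░▓▒▒ ▓▓▓▒ ██          ┃ ┃  5        0      
░▓░█▒░░  ▓▓█░▒▓░█           ┃ ┃  6        0      
 ▒██▓▓░░ ▓ █▓ ▓▓▓▓▒         ┃ ┃  7        0      
██ █ ▓ ▒░░▒ ▓█▒▒░▓▒         ┃ ┃  8        0      
 █ █▓▓░░▒▓█▒▓▒▒  ▓░         ┃ ┃  9        0      


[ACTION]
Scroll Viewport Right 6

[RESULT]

                                                 
                                                 
                                                 
                                                 
                                                 
━━━━━━━━━━━━━━━━━━━━━━━━━━━━━━━┓                 
inal                           ┃                 
───────────────────────────────┨                 
/main.py                       ┃                 
,3 +1,4 @@                     ┃━━━━━━━━━━━━━━━━━
dated                          ┃sheet            
rt sys                         ┃─────────────────
 log                           ┃                 
7f Refactor                    ┃A       B       C
1f Clean up                    ┃-----------------
━━━━━━━━━━━━━━━━━━━━━━┓        ┃  [0]       0    
r                     ┃        ┃-2.72     848    
──────────────────────┨        ┃    0       0    
█░▒▓░  ▒█▒█           ┃━━━━━━━━┛    0       0    
░▓▒▒ ▓▓▓▒ ██          ┃ ┃  5        0       0    
░  ▓▓█░▒▓░█           ┃ ┃  6        0       0    
░░ ▓ █▓ ▓▓▓▓▒         ┃ ┃  7        0       0    
 ▒░░▒ ▓█▒▒░▓▒         ┃ ┃  8        0       0    
░░▒▓█▒▓▒▒  ▓░         ┃ ┃  9        0       0    


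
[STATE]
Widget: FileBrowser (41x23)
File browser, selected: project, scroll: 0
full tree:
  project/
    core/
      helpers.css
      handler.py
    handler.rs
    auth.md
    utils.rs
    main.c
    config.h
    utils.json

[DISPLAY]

> [-] project/                           
    [+] core/                            
    handler.rs                           
    auth.md                              
    utils.rs                             
    main.c                               
    config.h                             
    utils.json                           
                                         
                                         
                                         
                                         
                                         
                                         
                                         
                                         
                                         
                                         
                                         
                                         
                                         
                                         
                                         


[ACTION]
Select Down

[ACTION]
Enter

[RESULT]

  [-] project/                           
  > [-] core/                            
      helpers.css                        
      handler.py                         
    handler.rs                           
    auth.md                              
    utils.rs                             
    main.c                               
    config.h                             
    utils.json                           
                                         
                                         
                                         
                                         
                                         
                                         
                                         
                                         
                                         
                                         
                                         
                                         
                                         


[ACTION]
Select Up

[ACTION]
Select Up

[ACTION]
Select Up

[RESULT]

> [-] project/                           
    [-] core/                            
      helpers.css                        
      handler.py                         
    handler.rs                           
    auth.md                              
    utils.rs                             
    main.c                               
    config.h                             
    utils.json                           
                                         
                                         
                                         
                                         
                                         
                                         
                                         
                                         
                                         
                                         
                                         
                                         
                                         


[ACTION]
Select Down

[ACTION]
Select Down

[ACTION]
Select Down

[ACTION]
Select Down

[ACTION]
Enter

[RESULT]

  [-] project/                           
    [-] core/                            
      helpers.css                        
      handler.py                         
  > handler.rs                           
    auth.md                              
    utils.rs                             
    main.c                               
    config.h                             
    utils.json                           
                                         
                                         
                                         
                                         
                                         
                                         
                                         
                                         
                                         
                                         
                                         
                                         
                                         


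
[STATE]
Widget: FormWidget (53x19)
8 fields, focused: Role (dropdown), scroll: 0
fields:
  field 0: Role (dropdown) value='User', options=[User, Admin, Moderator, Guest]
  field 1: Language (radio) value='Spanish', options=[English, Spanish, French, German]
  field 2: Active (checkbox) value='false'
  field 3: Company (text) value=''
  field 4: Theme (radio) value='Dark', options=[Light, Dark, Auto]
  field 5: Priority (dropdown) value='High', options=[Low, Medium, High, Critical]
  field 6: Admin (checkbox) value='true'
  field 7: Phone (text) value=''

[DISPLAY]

> Role:       [User                                ▼]
  Language:   ( ) English  (●) Spanish  ( ) French  (
  Active:     [ ]                                    
  Company:    [                                     ]
  Theme:      ( ) Light  (●) Dark  ( ) Auto          
  Priority:   [High                                ▼]
  Admin:      [x]                                    
  Phone:      [                                     ]
                                                     
                                                     
                                                     
                                                     
                                                     
                                                     
                                                     
                                                     
                                                     
                                                     
                                                     


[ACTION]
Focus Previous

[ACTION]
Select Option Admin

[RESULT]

  Role:       [User                                ▼]
  Language:   ( ) English  (●) Spanish  ( ) French  (
  Active:     [ ]                                    
  Company:    [                                     ]
  Theme:      ( ) Light  (●) Dark  ( ) Auto          
  Priority:   [High                                ▼]
  Admin:      [x]                                    
> Phone:      [                                     ]
                                                     
                                                     
                                                     
                                                     
                                                     
                                                     
                                                     
                                                     
                                                     
                                                     
                                                     


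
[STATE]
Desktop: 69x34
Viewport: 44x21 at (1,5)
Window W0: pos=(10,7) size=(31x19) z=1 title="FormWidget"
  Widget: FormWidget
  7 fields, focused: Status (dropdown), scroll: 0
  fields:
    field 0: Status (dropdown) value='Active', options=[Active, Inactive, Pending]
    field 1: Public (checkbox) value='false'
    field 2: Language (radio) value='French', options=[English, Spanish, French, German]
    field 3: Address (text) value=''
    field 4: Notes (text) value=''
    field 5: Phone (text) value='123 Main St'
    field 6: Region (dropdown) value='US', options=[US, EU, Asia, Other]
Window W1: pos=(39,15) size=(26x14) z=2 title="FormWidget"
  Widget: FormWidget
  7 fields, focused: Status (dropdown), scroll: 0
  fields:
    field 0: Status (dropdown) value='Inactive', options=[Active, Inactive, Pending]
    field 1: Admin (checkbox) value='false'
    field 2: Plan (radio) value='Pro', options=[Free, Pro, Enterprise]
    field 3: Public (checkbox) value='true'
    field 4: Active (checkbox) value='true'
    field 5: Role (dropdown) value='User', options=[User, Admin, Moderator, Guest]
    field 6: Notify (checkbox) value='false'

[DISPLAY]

                                            
                                            
         ┏━━━━━━━━━━━━━━━━━━━━━━━━━━━━━┓    
         ┃ FormWidget                  ┃    
         ┠─────────────────────────────┨    
         ┃> Status:     [Active      ▼]┃    
         ┃  Public:     [ ]            ┃    
         ┃  Language:   ( ) English  ( ┃    
         ┃  Address:    [             ]┃    
         ┃  Notes:      [             ]┃    
         ┃  Phone:      [123 Main St  ┏━━━━━
         ┃  Region:     [US          ▼┃ Form
         ┃                            ┠─────
         ┃                            ┃> Sta
         ┃                            ┃  Adm
         ┃                            ┃  Pla
         ┃                            ┃  Pub
         ┃                            ┃  Act
         ┃                            ┃  Rol
         ┃                            ┃  Not
         ┗━━━━━━━━━━━━━━━━━━━━━━━━━━━━┃     


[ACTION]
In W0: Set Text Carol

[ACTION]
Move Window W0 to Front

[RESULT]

                                            
                                            
         ┏━━━━━━━━━━━━━━━━━━━━━━━━━━━━━┓    
         ┃ FormWidget                  ┃    
         ┠─────────────────────────────┨    
         ┃> Status:     [Active      ▼]┃    
         ┃  Public:     [ ]            ┃    
         ┃  Language:   ( ) English  ( ┃    
         ┃  Address:    [             ]┃    
         ┃  Notes:      [             ]┃    
         ┃  Phone:      [123 Main St  ]┃━━━━
         ┃  Region:     [US          ▼]┃Form
         ┃                             ┃────
         ┃                             ┃ Sta
         ┃                             ┃ Adm
         ┃                             ┃ Pla
         ┃                             ┃ Pub
         ┃                             ┃ Act
         ┃                             ┃ Rol
         ┃                             ┃ Not
         ┗━━━━━━━━━━━━━━━━━━━━━━━━━━━━━┛    


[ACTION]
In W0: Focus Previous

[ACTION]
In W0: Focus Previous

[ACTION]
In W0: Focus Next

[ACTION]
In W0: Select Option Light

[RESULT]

                                            
                                            
         ┏━━━━━━━━━━━━━━━━━━━━━━━━━━━━━┓    
         ┃ FormWidget                  ┃    
         ┠─────────────────────────────┨    
         ┃  Status:     [Active      ▼]┃    
         ┃  Public:     [ ]            ┃    
         ┃  Language:   ( ) English  ( ┃    
         ┃  Address:    [             ]┃    
         ┃  Notes:      [             ]┃    
         ┃  Phone:      [123 Main St  ]┃━━━━
         ┃> Region:     [US          ▼]┃Form
         ┃                             ┃────
         ┃                             ┃ Sta
         ┃                             ┃ Adm
         ┃                             ┃ Pla
         ┃                             ┃ Pub
         ┃                             ┃ Act
         ┃                             ┃ Rol
         ┃                             ┃ Not
         ┗━━━━━━━━━━━━━━━━━━━━━━━━━━━━━┛    


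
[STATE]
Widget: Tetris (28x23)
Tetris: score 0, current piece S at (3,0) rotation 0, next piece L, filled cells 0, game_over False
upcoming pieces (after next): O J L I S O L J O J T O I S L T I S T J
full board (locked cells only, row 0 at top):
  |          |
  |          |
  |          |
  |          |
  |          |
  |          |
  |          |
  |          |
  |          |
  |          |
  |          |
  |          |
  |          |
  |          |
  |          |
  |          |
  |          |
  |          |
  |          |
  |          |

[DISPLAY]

    ░░    │Next:            
   ░░     │  ▒              
          │▒▒▒              
          │                 
          │                 
          │                 
          │Score:           
          │0                
          │                 
          │                 
          │                 
          │                 
          │                 
          │                 
          │                 
          │                 
          │                 
          │                 
          │                 
          │                 
          │                 
          │                 
          │                 


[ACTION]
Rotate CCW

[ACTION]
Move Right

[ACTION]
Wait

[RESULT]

          │Next:            
    ░     │  ▒              
    ░░    │▒▒▒              
     ░    │                 
          │                 
          │                 
          │Score:           
          │0                
          │                 
          │                 
          │                 
          │                 
          │                 
          │                 
          │                 
          │                 
          │                 
          │                 
          │                 
          │                 
          │                 
          │                 
          │                 


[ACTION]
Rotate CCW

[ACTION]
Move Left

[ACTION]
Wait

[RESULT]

          │Next:            
          │  ▒              
    ░░    │▒▒▒              
   ░░     │                 
          │                 
          │                 
          │Score:           
          │0                
          │                 
          │                 
          │                 
          │                 
          │                 
          │                 
          │                 
          │                 
          │                 
          │                 
          │                 
          │                 
          │                 
          │                 
          │                 


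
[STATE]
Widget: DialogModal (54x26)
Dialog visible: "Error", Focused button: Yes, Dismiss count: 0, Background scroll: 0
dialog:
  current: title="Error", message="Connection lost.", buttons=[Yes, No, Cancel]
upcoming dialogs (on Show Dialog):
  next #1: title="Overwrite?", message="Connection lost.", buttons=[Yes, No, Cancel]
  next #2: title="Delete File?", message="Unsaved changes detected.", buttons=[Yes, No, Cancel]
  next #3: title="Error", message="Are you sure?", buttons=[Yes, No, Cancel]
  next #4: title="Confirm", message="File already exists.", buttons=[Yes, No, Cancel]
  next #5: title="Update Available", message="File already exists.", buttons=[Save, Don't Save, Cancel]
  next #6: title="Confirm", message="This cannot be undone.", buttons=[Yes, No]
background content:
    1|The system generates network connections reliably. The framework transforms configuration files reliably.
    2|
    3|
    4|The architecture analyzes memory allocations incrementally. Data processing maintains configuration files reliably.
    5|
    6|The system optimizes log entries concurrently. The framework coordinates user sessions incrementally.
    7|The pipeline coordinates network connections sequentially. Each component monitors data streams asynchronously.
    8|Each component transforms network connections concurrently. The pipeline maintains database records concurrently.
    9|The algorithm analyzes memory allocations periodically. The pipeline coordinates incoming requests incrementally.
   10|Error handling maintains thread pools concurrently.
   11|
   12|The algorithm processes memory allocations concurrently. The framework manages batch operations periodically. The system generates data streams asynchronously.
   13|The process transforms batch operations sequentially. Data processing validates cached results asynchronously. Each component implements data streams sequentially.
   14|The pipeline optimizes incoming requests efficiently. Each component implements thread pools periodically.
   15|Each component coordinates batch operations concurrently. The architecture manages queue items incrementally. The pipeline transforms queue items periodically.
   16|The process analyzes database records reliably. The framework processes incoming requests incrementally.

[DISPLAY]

The system generates network connections reliably. The
                                                      
                                                      
The architecture analyzes memory allocations increment
                                                      
The system optimizes log entries concurrently. The fra
The pipeline coordinates network connections sequentia
Each component transforms network connections concurre
The algorithm analyzes memory allocations periodically
Error handling maintains thread pools concurrently.   
               ┌─────────────────────┐                
The algorithm p│        Error        │ions concurrentl
The process tra│   Connection lost.  │s sequentially. 
The pipeline op│ [Yes]  No   Cancel  │ts efficiently. 
Each component └─────────────────────┘tions concurrent
The process analyzes database records reliably. The fr
                                                      
                                                      
                                                      
                                                      
                                                      
                                                      
                                                      
                                                      
                                                      
                                                      


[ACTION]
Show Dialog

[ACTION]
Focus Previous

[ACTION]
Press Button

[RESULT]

The system generates network connections reliably. The
                                                      
                                                      
The architecture analyzes memory allocations increment
                                                      
The system optimizes log entries concurrently. The fra
The pipeline coordinates network connections sequentia
Each component transforms network connections concurre
The algorithm analyzes memory allocations periodically
Error handling maintains thread pools concurrently.   
                                                      
The algorithm processes memory allocations concurrentl
The process transforms batch operations sequentially. 
The pipeline optimizes incoming requests efficiently. 
Each component coordinates batch operations concurrent
The process analyzes database records reliably. The fr
                                                      
                                                      
                                                      
                                                      
                                                      
                                                      
                                                      
                                                      
                                                      
                                                      


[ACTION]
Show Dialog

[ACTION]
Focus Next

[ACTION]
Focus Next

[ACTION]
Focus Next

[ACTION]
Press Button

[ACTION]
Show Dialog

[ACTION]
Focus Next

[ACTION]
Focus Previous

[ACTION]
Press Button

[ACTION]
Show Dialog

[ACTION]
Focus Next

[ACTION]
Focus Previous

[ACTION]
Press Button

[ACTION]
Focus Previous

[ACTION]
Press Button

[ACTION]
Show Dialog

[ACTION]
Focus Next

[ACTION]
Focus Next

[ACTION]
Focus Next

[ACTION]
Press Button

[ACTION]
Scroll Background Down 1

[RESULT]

                                                      
                                                      
The architecture analyzes memory allocations increment
                                                      
The system optimizes log entries concurrently. The fra
The pipeline coordinates network connections sequentia
Each component transforms network connections concurre
The algorithm analyzes memory allocations periodically
Error handling maintains thread pools concurrently.   
                                                      
The algorithm processes memory allocations concurrentl
The process transforms batch operations sequentially. 
The pipeline optimizes incoming requests efficiently. 
Each component coordinates batch operations concurrent
The process analyzes database records reliably. The fr
                                                      
                                                      
                                                      
                                                      
                                                      
                                                      
                                                      
                                                      
                                                      
                                                      
                                                      
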